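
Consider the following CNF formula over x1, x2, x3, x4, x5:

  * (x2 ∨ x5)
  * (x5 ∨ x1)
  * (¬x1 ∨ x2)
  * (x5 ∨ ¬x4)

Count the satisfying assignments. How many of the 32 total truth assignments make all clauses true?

14

Case analysis on x5 and x1:
  x5=T, x1=T: remaining (x2,x3,x4) ∈ {(T,F,F); (T,F,T); (T,T,F); (T,T,T)} — 4.
  x5=T, x1=F: x2, x3, x4 free → 2^3 = 8.
  x5=F, x1=T: remaining (x2,x3,x4) ∈ {(T,F,F); (T,T,F)} — 2.
  x5=F, x1=F: a clause becomes empty — 0.
Total: 4 + 8 + 2 + 0 = 14.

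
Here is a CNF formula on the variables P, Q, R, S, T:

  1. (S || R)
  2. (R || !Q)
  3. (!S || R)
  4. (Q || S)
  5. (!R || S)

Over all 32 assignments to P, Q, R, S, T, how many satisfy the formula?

8

Split on R, then S.
  R=1, S=1: P, Q, T free → 2^3 = 8.
  R=1, S=0: a clause becomes empty — 0.
  R=0, S=1: a clause becomes empty — 0.
  R=0, S=0: a clause becomes empty — 0.
Total: 8 + 0 + 0 + 0 = 8.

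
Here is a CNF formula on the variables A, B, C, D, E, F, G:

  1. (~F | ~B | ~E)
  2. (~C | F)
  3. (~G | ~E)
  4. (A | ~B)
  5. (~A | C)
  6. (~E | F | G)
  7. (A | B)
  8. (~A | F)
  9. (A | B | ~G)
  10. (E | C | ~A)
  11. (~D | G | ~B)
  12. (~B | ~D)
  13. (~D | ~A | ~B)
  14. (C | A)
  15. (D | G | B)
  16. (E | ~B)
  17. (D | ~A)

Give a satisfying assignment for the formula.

A = 1, B = 0, C = 1, D = 1, E = 1, F = 1, G = 0

Set A = True and propagate.
  then C is forced to True.
  then F is forced to True.
  then D is forced to True.
  then B is forced to False.
For the remaining variables, E = True, G = False works.
Every clause has at least one true literal under this assignment.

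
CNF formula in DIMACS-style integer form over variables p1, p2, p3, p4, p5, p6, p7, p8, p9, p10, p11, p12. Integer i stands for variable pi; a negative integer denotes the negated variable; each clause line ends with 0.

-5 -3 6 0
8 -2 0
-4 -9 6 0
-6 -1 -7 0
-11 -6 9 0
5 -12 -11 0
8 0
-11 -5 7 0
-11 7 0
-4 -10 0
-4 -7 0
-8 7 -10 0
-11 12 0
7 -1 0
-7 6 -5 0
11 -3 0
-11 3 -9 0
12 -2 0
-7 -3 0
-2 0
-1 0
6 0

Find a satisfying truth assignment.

p1 = False, p2 = False, p3 = False, p4 = False, p5 = True, p6 = True, p7 = True, p8 = True, p9 = True, p10 = False, p11 = False, p12 = True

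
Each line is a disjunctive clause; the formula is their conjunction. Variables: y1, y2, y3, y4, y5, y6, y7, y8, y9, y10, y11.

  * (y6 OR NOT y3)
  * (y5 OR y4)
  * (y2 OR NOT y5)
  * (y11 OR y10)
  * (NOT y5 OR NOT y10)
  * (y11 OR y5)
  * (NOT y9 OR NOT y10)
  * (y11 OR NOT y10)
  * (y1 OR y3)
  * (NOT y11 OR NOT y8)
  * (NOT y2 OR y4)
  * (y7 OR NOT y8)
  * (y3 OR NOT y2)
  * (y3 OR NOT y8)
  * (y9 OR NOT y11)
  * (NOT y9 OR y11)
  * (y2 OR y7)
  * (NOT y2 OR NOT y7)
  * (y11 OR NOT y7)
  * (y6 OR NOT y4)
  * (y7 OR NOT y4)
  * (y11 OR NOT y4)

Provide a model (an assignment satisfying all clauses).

y1 = 1, y2 = 0, y3 = 1, y4 = 1, y5 = 0, y6 = 1, y7 = 1, y8 = 0, y9 = 1, y10 = 0, y11 = 1

Pure literal: y1 appears only positively; assign y1 = True.
Pure literal: y6 appears only positively; assign y6 = True.
Try y2 = False.
  then y5 is forced to False.
  then y4 is forced to True.
  then y11 is forced to True.
  then y8 is forced to False.
  then y9 is forced to True.
  then y10 is forced to False.
  then y7 is forced to True.
y3 is now unconstrained; take y3 = True.
Check each clause:
  1. (NOT y3 OR y6) — y6 is true.
  2. (y4 OR y5) — y4 is true.
  3. (y2 OR NOT y5) — NOT y5 is true.
  4. (y10 OR y11) — y11 is true.
  5. (NOT y10 OR NOT y5) — NOT y5 is true.
  6. (y5 OR y11) — y11 is true.
  7. (NOT y10 OR NOT y9) — NOT y10 is true.
  8. (NOT y10 OR y11) — y11 is true.
  9. (y3 OR y1) — y1 is true.
  10. (NOT y11 OR NOT y8) — NOT y8 is true.
  11. (y4 OR NOT y2) — y4 is true.
  12. (y7 OR NOT y8) — NOT y8 is true.
  13. (y3 OR NOT y2) — y3 is true.
  14. (NOT y8 OR y3) — NOT y8 is true.
  15. (NOT y11 OR y9) — y9 is true.
  16. (NOT y9 OR y11) — y11 is true.
  17. (y7 OR y2) — y7 is true.
  18. (NOT y7 OR NOT y2) — NOT y2 is true.
  19. (NOT y7 OR y11) — y11 is true.
  20. (y6 OR NOT y4) — y6 is true.
  21. (y7 OR NOT y4) — y7 is true.
  22. (NOT y4 OR y11) — y11 is true.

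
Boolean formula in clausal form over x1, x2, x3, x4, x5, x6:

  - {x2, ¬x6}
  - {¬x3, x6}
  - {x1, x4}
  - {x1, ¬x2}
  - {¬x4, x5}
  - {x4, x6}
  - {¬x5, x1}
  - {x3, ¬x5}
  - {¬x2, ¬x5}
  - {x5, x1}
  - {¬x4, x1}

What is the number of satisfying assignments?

Satisfying assignments:
  x1=T x2=T x3=F x4=F x5=F x6=T
  x1=T x2=T x3=T x4=F x5=F x6=T
Count: 2.

2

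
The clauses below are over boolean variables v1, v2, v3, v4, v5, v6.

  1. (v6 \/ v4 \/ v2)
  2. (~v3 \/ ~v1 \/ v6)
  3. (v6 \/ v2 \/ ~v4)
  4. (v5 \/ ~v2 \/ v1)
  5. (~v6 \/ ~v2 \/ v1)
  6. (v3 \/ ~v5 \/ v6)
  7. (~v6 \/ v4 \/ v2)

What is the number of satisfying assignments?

Split on v6, then v2.
  v6=T, v2=T: forces v1=T; v3, v4, v5 free → 2^3 = 8.
  v6=T, v2=F: forces v4=T; v1, v3, v5 free → 2^3 = 8.
  v6=F, v2=T: remaining (v1,v3,v4,v5) ∈ {(F,T,F,T); (F,T,T,T); (T,F,F,F); (T,F,T,F)} — 4.
  v6=F, v2=F: a clause becomes empty — 0.
Total: 8 + 8 + 4 + 0 = 20.

20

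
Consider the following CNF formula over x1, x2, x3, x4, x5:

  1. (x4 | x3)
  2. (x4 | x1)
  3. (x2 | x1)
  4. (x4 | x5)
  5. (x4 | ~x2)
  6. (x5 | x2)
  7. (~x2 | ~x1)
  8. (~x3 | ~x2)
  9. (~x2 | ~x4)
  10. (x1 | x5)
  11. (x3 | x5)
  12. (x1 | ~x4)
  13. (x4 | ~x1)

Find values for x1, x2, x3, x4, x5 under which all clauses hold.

x1=T, x2=F, x3=F, x4=T, x5=T

Pure literal: x5 appears only positively; assign x5 = True.
Set x1 = True and propagate.
  then x2 is forced to False.
  then x4 is forced to True.
x3 is now unconstrained; take x3 = False.
Every clause has at least one true literal under this assignment.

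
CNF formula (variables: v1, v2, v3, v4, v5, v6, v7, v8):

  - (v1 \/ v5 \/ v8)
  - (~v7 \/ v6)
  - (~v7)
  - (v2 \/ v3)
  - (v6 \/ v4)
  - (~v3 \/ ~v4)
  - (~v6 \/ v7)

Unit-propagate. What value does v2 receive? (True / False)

True

Unit clause (~v7) sets v7 = False.
(v7 \/ ~v6) with v7 = False leaves only ~v6, so v6 = False.
(v6 \/ v4) with v6 = False leaves only v4, so v4 = True.
(~v3 \/ ~v4): since v4 = True, the clause reduces to (~v3). v3 = False.
In (v3 \/ v2), v3 is now false; v2 must hold, so v2 = True.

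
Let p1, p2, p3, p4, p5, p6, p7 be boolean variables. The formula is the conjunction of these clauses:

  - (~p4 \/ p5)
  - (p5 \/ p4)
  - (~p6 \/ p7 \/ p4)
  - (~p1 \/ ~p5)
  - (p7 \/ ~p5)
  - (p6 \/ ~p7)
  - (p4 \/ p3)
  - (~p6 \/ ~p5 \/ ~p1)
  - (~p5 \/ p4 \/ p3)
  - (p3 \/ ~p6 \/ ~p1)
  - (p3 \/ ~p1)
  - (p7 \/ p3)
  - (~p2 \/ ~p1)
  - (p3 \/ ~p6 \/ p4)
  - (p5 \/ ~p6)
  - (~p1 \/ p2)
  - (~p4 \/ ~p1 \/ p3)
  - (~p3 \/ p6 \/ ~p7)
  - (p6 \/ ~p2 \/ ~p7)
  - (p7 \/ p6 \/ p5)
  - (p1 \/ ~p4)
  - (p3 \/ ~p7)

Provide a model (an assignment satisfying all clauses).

p1 = F, p2 = F, p3 = T, p4 = F, p5 = T, p6 = T, p7 = T

Set p1 = False and propagate.
  then p4 is forced to False.
  then p5 is forced to True.
  then p7 is forced to True.
  then p6 is forced to True.
  then p3 is forced to True.
p2 is now unconstrained; take p2 = False.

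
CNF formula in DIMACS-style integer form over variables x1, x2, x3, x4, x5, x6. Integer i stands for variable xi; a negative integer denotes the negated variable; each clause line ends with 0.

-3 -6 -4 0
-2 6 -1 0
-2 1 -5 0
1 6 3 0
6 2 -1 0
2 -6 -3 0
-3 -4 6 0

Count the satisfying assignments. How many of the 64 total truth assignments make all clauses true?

Case analysis on x6 and x1:
  x6=T, x1=T: x5 free; 5 ways for (x2,x3,x4) × 2^1 = 10.
  x6=T, x1=F: 7 of the 16 assignments to (x2,x3,x4,x5) work.
  x6=F, x1=T: a clause becomes empty — 0.
  x6=F, x1=F: remaining (x2,x3,x4,x5) ∈ {(F,T,F,F); (F,T,F,T); (T,T,F,F)} — 3.
Total: 10 + 7 + 0 + 3 = 20.

20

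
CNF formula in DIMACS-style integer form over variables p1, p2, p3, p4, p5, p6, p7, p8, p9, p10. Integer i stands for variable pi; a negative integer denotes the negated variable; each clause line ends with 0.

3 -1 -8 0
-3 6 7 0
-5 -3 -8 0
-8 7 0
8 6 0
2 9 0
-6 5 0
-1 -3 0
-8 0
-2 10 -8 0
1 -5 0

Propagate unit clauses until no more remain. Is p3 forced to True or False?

False

(!p8) is a unit clause: p8 = False.
(p8 || p6) with p8 = False leaves only p6, so p6 = True.
From (!p6 || p5) and p6 = True: p5 = True.
From (p1 || !p5) and p5 = True: p1 = True.
In (!p3 || !p1), !p1 is now false; !p3 must hold, so p3 = False.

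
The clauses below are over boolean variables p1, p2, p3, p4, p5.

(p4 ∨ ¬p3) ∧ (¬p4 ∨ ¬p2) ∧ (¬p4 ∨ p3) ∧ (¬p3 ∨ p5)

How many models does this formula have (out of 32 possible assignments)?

10

Split on p3, then p4.
  p3=T, p4=T: remaining (p1,p2,p5) ∈ {(F,F,T); (T,F,T)} — 2.
  p3=T, p4=F: a clause becomes empty — 0.
  p3=F, p4=T: a clause becomes empty — 0.
  p3=F, p4=F: p1, p2, p5 free → 2^3 = 8.
Total: 2 + 0 + 0 + 8 = 10.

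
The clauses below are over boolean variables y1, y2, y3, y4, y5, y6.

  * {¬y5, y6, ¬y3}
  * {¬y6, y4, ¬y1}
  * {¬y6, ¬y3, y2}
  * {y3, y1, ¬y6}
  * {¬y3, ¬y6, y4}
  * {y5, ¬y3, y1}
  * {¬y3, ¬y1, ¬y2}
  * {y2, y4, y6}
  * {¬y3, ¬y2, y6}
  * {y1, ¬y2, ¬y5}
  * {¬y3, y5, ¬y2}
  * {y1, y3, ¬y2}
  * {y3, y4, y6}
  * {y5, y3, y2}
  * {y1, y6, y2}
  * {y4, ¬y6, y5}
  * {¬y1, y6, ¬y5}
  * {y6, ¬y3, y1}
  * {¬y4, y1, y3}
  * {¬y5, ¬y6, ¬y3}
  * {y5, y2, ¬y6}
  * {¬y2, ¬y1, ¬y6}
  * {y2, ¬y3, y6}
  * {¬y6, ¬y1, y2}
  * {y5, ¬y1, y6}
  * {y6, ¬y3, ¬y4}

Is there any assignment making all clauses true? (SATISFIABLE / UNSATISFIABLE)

y6 = True:
  y3 = True:
    propagation gives y2=True, y4=True, y1=False, y5=True; an empty clause results — contradiction.
  y3 = False:
    propagation gives y1=True, y4=True, y2=False; an empty clause results — contradiction.
y6 = False:
  y3 = True:
    propagation gives y5=False, y1=True; an empty clause results — contradiction.
  y3 = False:
    propagation gives y4=True, y1=True, y5=False; an empty clause results — contradiction.
Every branch closes, so no satisfying assignment exists.

UNSATISFIABLE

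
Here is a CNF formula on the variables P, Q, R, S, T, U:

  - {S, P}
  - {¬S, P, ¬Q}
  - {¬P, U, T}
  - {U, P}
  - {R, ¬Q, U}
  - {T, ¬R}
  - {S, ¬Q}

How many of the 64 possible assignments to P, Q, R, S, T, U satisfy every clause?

17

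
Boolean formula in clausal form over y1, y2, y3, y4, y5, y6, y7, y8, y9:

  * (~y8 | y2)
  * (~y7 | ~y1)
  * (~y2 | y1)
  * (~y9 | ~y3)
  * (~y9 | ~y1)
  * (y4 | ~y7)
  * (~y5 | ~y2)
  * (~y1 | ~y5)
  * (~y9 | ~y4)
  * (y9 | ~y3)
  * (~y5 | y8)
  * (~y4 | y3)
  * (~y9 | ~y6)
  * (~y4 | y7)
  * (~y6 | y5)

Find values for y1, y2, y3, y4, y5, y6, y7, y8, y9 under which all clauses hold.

y1=True, y2=True, y3=False, y4=False, y5=False, y6=False, y7=False, y8=False, y9=False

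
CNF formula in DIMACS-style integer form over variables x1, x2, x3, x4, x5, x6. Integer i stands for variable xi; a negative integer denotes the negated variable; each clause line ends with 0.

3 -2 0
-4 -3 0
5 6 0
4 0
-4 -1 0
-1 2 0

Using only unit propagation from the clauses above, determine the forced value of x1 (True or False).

(x4) is a unit clause: x4 = True.
(!x4 || !x3) with x4 = True leaves only !x3, so x3 = False.
(x3 || !x2): since x3 = False, the clause reduces to (!x2). x2 = False.
(!x4 || !x1): since x4 = True, the clause reduces to (!x1). x1 = False.

False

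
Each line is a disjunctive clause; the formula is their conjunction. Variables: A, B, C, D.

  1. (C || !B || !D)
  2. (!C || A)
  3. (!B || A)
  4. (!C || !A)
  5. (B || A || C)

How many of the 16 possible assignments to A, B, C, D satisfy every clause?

The models are:
  A=1 B=0 C=0 D=0
  A=1 B=0 C=0 D=1
  A=1 B=1 C=0 D=0
Count: 3.

3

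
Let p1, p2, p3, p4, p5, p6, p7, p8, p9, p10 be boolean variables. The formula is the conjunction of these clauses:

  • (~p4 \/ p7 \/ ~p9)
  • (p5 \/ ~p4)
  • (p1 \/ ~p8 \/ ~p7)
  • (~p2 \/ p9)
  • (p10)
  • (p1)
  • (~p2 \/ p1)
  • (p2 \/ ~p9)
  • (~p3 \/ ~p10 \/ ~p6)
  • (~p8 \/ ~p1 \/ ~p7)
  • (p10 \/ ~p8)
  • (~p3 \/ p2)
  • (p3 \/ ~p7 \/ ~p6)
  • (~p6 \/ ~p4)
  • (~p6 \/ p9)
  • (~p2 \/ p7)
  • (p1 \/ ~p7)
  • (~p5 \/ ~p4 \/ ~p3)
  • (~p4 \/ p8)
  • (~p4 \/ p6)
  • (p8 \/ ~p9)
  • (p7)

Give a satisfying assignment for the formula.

p1=T, p2=F, p3=F, p4=F, p5=T, p6=F, p7=T, p8=F, p9=F, p10=T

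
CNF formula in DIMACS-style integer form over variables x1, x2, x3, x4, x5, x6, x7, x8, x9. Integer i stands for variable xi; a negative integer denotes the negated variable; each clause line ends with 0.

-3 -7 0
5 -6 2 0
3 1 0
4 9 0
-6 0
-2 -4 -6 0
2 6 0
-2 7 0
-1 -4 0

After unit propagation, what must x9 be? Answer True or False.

True

(NOT x6) is a unit clause: x6 = False.
(x2 OR x6): since x6 = False, the clause reduces to (x2). x2 = True.
(NOT x2 OR x7): since x2 = True, the clause reduces to (x7). x7 = True.
From (NOT x7 OR NOT x3) and x7 = True: x3 = False.
(x1 OR x3) with x3 = False leaves only x1, so x1 = True.
From (NOT x1 OR NOT x4) and x1 = True: x4 = False.
(x4 OR x9) with x4 = False leaves only x9, so x9 = True.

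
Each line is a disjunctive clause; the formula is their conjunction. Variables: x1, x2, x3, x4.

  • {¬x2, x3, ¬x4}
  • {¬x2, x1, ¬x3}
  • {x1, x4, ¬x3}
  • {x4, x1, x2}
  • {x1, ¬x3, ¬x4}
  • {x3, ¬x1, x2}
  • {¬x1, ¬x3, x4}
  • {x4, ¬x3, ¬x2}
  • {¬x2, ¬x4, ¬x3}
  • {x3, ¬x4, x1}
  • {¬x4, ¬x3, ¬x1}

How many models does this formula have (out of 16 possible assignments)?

The models are:
  x1=0 x2=1 x3=0 x4=0
  x1=1 x2=1 x3=0 x4=0
Count: 2.

2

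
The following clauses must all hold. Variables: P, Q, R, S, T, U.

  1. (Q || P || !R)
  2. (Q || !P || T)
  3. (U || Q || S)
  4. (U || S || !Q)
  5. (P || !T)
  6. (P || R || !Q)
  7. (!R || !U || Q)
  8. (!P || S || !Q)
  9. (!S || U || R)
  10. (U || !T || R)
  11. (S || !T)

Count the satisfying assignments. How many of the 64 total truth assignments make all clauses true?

Case analysis on Q and P:
  Q=1, P=1: T free; 3 ways for (R,S,U) × 2^1 = 6.
  Q=1, P=0: remaining (R,S,T,U) ∈ {(1,0,0,1); (1,1,0,0); (1,1,0,1)} — 3.
  Q=0, P=1: remaining (R,S,T,U) ∈ {(0,1,1,1); (1,1,1,0)} — 2.
  Q=0, P=0: remaining (R,S,T,U) ∈ {(0,0,0,1); (0,1,0,1)} — 2.
Total: 6 + 3 + 2 + 2 = 13.

13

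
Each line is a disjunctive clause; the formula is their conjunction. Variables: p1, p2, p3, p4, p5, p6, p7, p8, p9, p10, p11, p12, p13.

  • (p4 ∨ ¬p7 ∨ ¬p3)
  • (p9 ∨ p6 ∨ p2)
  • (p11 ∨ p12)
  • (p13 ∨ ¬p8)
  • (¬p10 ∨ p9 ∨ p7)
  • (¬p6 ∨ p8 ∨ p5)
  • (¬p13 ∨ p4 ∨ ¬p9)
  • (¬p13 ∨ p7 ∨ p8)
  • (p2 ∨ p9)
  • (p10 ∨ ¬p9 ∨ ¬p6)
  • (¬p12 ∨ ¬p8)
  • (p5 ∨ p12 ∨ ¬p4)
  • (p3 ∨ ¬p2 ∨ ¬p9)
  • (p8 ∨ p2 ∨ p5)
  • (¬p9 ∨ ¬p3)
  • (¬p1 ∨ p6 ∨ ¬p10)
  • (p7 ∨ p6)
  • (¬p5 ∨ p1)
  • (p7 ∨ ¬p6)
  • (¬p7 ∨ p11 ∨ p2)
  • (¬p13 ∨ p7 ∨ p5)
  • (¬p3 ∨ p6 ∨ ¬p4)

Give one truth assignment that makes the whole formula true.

Try p1 = False.
  then p5 is forced to False.
Set p2 = True and propagate.
Branch on p3: take p3 = False.
  then p9 is forced to False.
For the remaining variables, p4 = True, p6 = False, p7 = True, p8 = False, p10 = False, p11 = False, p12 = True, p13 = False works.

p1=0, p2=1, p3=0, p4=1, p5=0, p6=0, p7=1, p8=0, p9=0, p10=0, p11=0, p12=1, p13=0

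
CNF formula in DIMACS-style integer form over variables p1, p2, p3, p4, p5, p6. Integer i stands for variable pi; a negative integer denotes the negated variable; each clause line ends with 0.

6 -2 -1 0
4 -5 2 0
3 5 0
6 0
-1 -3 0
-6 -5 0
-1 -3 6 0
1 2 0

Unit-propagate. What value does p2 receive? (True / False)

True

Unit clause (p6) sets p6 = True.
(!p6 || !p5): since p6 = True, the clause reduces to (!p5). p5 = False.
From (p3 || p5) and p5 = False: p3 = True.
In (!p3 || !p1), !p3 is now false; !p1 must hold, so p1 = False.
From (p1 || p2) and p1 = False: p2 = True.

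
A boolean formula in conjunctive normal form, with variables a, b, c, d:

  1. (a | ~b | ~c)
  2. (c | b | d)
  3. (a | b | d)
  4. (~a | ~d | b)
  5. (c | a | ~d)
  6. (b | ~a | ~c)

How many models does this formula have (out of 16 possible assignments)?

Satisfying assignments:
  a=F b=F c=T d=T
  a=F b=T c=F d=F
  a=T b=T c=F d=F
  a=T b=T c=F d=T
  a=T b=T c=T d=F
  a=T b=T c=T d=T
That's 6 in total.

6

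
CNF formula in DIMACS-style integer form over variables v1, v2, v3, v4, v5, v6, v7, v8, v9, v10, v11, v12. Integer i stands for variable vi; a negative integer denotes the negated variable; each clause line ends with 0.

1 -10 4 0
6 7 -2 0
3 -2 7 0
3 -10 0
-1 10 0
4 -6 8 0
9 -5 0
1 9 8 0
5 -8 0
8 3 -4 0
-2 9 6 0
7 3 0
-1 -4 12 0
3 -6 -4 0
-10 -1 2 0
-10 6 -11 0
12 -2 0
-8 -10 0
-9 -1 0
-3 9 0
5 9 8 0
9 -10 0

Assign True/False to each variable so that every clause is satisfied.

Pure literal: v7 appears only positively; assign v7 = True.
Pure literal: v12 appears only positively; assign v12 = True.
Set v1 = False and propagate.
For the remaining variables, v2 = True, v3 = True, v4 = False, v5 = False, v6 = False, v8 = False, v9 = True, v10 = False, v11 = True works.
Every clause has at least one true literal under this assignment.
Check each clause:
  1. (~v10 | v1 | v4) — ~v10 is true.
  2. (~v2 | v7 | v6) — v7 is true.
  3. (v3 | ~v2 | v7) — v3 is true.
  4. (v3 | ~v10) — v3 is true.
  5. (~v1 | v10) — ~v1 is true.
  6. (~v6 | v4 | v8) — ~v6 is true.
  7. (~v5 | v9) — v9 is true.
  8. (v8 | v9 | v1) — v9 is true.
  9. (~v8 | v5) — ~v8 is true.
  10. (~v4 | v3 | v8) — v3 is true.
  11. (v6 | ~v2 | v9) — v9 is true.
  12. (v3 | v7) — v3 is true.
  13. (~v4 | v12 | ~v1) — v12 is true.
  14. (v3 | ~v6 | ~v4) — ~v6 is true.
  15. (~v1 | ~v10 | v2) — v2 is true.
  16. (v6 | ~v11 | ~v10) — ~v10 is true.
  17. (~v2 | v12) — v12 is true.
  18. (~v8 | ~v10) — ~v8 is true.
  19. (~v1 | ~v9) — ~v1 is true.
  20. (v9 | ~v3) — v9 is true.
  21. (v8 | v9 | v5) — v9 is true.
  22. (~v10 | v9) — v9 is true.

v1=False, v2=True, v3=True, v4=False, v5=False, v6=False, v7=True, v8=False, v9=True, v10=False, v11=True, v12=True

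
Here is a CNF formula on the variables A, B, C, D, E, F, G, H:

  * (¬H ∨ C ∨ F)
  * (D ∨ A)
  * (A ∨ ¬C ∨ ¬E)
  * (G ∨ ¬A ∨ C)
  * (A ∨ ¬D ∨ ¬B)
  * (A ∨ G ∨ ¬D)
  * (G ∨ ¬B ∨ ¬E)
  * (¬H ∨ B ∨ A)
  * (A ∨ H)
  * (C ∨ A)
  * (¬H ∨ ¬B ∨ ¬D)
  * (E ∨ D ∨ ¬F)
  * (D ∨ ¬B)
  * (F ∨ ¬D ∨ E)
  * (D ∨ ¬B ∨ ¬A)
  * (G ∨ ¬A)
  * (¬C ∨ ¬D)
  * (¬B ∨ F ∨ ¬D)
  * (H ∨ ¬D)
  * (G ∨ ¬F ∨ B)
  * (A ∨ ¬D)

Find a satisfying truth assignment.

A=True, B=False, C=True, D=False, E=False, F=False, G=True, H=False

Pure literal: G appears only positively; assign G = True.
Try A = True.
Try B = False.
The remaining clauses are satisfied by C = True, D = False, E = False, F = False, H = False.
Every clause has at least one true literal under this assignment.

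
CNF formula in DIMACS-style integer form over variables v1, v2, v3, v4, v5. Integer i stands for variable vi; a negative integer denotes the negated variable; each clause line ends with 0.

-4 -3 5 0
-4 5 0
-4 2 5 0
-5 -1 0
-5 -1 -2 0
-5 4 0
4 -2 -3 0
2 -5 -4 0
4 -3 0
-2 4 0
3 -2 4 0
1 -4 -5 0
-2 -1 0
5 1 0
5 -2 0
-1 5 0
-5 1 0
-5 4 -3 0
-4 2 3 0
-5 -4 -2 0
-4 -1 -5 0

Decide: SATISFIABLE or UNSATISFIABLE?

v5 = True:
  propagation gives v1=False; an empty clause results — contradiction.
v5 = False:
  propagation gives v4=False, v3=False, v2=False, v1=True; an empty clause results — contradiction.
Every branch closes, so no satisfying assignment exists.

UNSATISFIABLE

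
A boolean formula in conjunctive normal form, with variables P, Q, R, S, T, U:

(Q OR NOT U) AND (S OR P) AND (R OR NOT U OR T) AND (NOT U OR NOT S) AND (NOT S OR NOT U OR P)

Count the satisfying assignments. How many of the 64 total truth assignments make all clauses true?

27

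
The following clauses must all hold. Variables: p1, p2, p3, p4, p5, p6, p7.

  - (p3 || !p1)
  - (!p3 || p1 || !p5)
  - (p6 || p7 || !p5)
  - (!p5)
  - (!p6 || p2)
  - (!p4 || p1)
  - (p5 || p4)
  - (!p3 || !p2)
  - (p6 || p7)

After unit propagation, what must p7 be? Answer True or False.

True

(!p5) is a unit clause: p5 = False.
From (p4 || p5) and p5 = False: p4 = True.
(p1 || !p4) with p4 = True leaves only p1, so p1 = True.
(!p1 || p3): since p1 = True, the clause reduces to (p3). p3 = True.
From (!p3 || !p2) and p3 = True: p2 = False.
(!p6 || p2): since p2 = False, the clause reduces to (!p6). p6 = False.
In (p6 || p7), p6 is now false; p7 must hold, so p7 = True.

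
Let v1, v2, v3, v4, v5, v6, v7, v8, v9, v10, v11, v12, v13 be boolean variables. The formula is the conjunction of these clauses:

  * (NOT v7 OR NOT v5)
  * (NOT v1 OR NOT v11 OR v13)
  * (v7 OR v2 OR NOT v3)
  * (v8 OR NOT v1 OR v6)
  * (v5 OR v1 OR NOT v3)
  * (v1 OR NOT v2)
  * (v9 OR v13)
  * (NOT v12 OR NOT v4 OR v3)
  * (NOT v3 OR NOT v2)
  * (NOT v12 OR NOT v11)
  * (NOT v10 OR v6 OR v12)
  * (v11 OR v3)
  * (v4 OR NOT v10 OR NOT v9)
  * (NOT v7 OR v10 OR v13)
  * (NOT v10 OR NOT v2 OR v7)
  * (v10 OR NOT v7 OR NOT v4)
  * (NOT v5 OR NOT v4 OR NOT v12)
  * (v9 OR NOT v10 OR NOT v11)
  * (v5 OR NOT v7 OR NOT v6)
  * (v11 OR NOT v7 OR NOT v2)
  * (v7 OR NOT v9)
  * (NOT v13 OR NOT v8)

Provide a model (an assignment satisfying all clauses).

Try v1 = True.
Try v2 = False.
Try v3 = False.
  then v11 is forced to True.
  then v13 is forced to True.
  then v12 is forced to False.
  then v8 is forced to False.
  then v6 is forced to True.
The remaining clauses are satisfied by v4 = True, v5 = False, v7 = False, v9 = False, v10 = False.
Every clause has at least one true literal under this assignment.

v1=True, v2=False, v3=False, v4=True, v5=False, v6=True, v7=False, v8=False, v9=False, v10=False, v11=True, v12=False, v13=True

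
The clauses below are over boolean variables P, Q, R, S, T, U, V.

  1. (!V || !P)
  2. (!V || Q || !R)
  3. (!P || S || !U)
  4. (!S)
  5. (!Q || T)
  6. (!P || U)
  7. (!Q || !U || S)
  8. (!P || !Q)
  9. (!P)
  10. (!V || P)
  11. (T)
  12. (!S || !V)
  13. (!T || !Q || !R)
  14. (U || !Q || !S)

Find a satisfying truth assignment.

(!S) is a unit clause, so S = False.
The clause (!P) is unit: P must be False.
The clause (!V) is unit: V must be False.
Unit propagation: (T) forces T = True.
Q occurs only negated in the remaining clauses — set Q = False.
Pure literal: R appears only negated; assign R = False.
U is now unconstrained; take U = False.
Check each clause:
  1. (!V || !P) — !V is true.
  2. (Q || !R || !V) — !V is true.
  3. (!U || !P || S) — !U is true.
  4. (!S) — !S is true.
  5. (T || !Q) — T is true.
  6. (!P || U) — !P is true.
  7. (!Q || !U || S) — !U is true.
  8. (!Q || !P) — !P is true.
  9. (!P) — !P is true.
  10. (P || !V) — !V is true.
  11. (T) — T is true.
  12. (!S || !V) — !V is true.
  13. (!T || !R || !Q) — !R is true.
  14. (U || !S || !Q) — !S is true.

P = False, Q = False, R = False, S = False, T = True, U = False, V = False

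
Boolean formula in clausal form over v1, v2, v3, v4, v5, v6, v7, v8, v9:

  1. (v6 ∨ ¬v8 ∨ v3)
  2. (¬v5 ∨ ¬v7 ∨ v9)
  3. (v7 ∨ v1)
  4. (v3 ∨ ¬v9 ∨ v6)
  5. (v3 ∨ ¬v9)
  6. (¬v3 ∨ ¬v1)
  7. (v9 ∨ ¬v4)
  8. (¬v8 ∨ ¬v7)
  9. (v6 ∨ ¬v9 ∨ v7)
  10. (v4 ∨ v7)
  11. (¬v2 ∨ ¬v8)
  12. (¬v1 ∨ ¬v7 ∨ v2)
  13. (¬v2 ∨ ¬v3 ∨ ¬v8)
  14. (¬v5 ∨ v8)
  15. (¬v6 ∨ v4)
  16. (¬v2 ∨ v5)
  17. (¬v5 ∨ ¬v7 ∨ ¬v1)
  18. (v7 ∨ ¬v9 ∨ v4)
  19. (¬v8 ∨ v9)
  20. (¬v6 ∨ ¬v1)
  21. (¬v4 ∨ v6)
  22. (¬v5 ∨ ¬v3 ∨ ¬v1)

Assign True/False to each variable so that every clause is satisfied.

v1 = F, v2 = F, v3 = T, v4 = T, v5 = F, v6 = T, v7 = T, v8 = F, v9 = T

Set v1 = False and propagate.
  then v7 is forced to True.
  then v8 is forced to False.
  then v5 is forced to False.
  then v2 is forced to False.
Branch on v3: take v3 = True.
Set v4 = True and propagate.
  then v9 is forced to True.
  then v6 is forced to True.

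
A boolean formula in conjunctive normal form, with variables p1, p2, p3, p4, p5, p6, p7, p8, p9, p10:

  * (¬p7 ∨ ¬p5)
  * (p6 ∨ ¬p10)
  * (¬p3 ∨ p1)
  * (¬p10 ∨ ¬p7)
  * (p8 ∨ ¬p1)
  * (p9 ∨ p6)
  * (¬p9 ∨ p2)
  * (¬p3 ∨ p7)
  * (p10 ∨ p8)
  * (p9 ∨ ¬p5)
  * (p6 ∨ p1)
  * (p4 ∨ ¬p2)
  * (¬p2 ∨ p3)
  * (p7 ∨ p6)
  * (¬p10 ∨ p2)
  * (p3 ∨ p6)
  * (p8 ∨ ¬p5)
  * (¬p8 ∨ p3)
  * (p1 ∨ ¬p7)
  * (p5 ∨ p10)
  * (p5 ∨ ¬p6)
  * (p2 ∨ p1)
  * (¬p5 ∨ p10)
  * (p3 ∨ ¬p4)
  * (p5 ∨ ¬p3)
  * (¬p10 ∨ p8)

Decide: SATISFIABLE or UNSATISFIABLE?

UNSATISFIABLE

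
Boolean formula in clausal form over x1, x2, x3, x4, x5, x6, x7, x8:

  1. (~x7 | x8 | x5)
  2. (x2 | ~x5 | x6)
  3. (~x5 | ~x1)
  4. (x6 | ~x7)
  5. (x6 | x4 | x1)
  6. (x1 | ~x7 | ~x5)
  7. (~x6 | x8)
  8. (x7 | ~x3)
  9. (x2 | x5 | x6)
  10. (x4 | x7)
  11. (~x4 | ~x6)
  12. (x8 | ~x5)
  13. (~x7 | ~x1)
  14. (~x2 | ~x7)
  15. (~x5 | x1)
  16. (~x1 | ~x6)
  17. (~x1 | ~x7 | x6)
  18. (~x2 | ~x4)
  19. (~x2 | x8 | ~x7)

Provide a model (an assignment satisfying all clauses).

x1=F, x2=F, x3=T, x4=F, x5=F, x6=T, x7=T, x8=T

Check each clause:
  1. (~x7 | x8 | x5) — x8 is true.
  2. (~x5 | x2 | x6) — ~x5 is true.
  3. (~x1 | ~x5) — ~x5 is true.
  4. (x6 | ~x7) — x6 is true.
  5. (x6 | x1 | x4) — x6 is true.
  6. (~x5 | x1 | ~x7) — ~x5 is true.
  7. (x8 | ~x6) — x8 is true.
  8. (~x3 | x7) — x7 is true.
  9. (x5 | x6 | x2) — x6 is true.
  10. (x7 | x4) — x7 is true.
  11. (~x6 | ~x4) — ~x4 is true.
  12. (x8 | ~x5) — x8 is true.
  13. (~x1 | ~x7) — ~x1 is true.
  14. (~x2 | ~x7) — ~x2 is true.
  15. (~x5 | x1) — ~x5 is true.
  16. (~x1 | ~x6) — ~x1 is true.
  17. (~x1 | x6 | ~x7) — ~x1 is true.
  18. (~x2 | ~x4) — ~x4 is true.
  19. (~x7 | ~x2 | x8) — x8 is true.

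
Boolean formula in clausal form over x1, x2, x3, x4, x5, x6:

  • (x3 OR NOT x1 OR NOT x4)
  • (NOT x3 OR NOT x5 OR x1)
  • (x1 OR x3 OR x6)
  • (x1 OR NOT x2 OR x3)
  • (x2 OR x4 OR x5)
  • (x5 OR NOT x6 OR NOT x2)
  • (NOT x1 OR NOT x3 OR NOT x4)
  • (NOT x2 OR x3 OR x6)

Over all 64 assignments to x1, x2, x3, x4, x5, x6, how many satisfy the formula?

15

Case analysis on x3 and x1:
  x3=T, x1=T: 5 of the 16 assignments to (x2,x4,x5,x6) work.
  x3=T, x1=F: remaining (x2,x4,x5,x6) ∈ {(F,T,F,F); (F,T,F,T); (T,F,F,F); (T,T,F,F)} — 4.
  x3=F, x1=T: remaining (x2,x4,x5,x6) ∈ {(F,F,T,F); (F,F,T,T); (T,F,T,T)} — 3.
  x3=F, x1=F: remaining (x2,x4,x5,x6) ∈ {(F,F,T,T); (F,T,F,T); (F,T,T,T)} — 3.
Total: 5 + 4 + 3 + 3 = 15.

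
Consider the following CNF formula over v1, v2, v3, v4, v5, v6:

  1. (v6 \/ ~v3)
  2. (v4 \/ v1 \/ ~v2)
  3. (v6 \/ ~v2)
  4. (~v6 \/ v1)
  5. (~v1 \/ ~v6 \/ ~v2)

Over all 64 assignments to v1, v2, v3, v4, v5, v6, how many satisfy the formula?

Case analysis on v6 and v1:
  v6=T, v1=T: forces v2=F; v3, v4, v5 free → 2^3 = 8.
  v6=T, v1=F: a clause becomes empty — 0.
  v6=F, v1=T: remaining (v2,v3,v4,v5) ∈ {(F,F,F,F); (F,F,F,T); (F,F,T,F); (F,F,T,T)} — 4.
  v6=F, v1=F: remaining (v2,v3,v4,v5) ∈ {(F,F,F,F); (F,F,F,T); (F,F,T,F); (F,F,T,T)} — 4.
Total: 8 + 0 + 4 + 4 = 16.

16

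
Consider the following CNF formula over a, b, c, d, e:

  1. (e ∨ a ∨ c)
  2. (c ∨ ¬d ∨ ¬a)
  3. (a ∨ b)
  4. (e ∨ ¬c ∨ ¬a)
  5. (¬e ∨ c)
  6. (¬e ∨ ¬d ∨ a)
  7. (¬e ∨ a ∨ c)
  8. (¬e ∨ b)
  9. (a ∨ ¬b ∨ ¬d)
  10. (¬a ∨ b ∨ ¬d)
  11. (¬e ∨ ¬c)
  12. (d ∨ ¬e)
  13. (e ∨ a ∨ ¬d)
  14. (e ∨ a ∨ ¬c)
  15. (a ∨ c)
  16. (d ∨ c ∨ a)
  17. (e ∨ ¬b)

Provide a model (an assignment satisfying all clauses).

a = 1, b = 0, c = 0, d = 0, e = 0

Check each clause:
  1. (c ∨ a ∨ e) — a is true.
  2. (¬d ∨ c ∨ ¬a) — ¬d is true.
  3. (a ∨ b) — a is true.
  4. (¬c ∨ ¬a ∨ e) — ¬c is true.
  5. (¬e ∨ c) — ¬e is true.
  6. (¬d ∨ a ∨ ¬e) — a is true.
  7. (a ∨ ¬e ∨ c) — a is true.
  8. (¬e ∨ b) — ¬e is true.
  9. (¬b ∨ a ∨ ¬d) — a is true.
  10. (¬d ∨ b ∨ ¬a) — ¬d is true.
  11. (¬e ∨ ¬c) — ¬e is true.
  12. (d ∨ ¬e) — ¬e is true.
  13. (e ∨ ¬d ∨ a) — a is true.
  14. (a ∨ ¬c ∨ e) — a is true.
  15. (a ∨ c) — a is true.
  16. (a ∨ c ∨ d) — a is true.
  17. (¬b ∨ e) — ¬b is true.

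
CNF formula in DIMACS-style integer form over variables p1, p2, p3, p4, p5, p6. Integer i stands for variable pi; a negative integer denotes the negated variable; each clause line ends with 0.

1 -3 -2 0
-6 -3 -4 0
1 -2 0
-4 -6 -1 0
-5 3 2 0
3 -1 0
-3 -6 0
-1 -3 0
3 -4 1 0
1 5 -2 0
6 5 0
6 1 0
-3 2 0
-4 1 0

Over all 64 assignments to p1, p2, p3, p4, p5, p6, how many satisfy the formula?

1

The models are:
  p1=F p2=F p3=F p4=F p5=F p6=T
Count: 1.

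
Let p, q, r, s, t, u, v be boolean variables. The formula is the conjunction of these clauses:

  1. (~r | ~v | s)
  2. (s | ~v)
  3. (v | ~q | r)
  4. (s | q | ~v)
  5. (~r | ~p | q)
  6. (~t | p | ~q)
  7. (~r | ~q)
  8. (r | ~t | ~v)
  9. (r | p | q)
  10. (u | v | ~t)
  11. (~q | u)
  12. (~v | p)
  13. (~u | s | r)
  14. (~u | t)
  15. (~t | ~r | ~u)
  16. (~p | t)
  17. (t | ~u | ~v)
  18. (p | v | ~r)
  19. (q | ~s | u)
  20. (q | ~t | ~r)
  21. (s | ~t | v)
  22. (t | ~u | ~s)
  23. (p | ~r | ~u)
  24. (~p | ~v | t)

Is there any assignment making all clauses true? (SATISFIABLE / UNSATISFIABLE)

SATISFIABLE

Try p = True.
  then t is forced to True.
Try q = False.
  then r is forced to False.
  then v is forced to False.
  then u is forced to True.
  then s is forced to True.
So p = True, q = False, r = False, s = True, t = True, u = True, v = False is a satisfying assignment.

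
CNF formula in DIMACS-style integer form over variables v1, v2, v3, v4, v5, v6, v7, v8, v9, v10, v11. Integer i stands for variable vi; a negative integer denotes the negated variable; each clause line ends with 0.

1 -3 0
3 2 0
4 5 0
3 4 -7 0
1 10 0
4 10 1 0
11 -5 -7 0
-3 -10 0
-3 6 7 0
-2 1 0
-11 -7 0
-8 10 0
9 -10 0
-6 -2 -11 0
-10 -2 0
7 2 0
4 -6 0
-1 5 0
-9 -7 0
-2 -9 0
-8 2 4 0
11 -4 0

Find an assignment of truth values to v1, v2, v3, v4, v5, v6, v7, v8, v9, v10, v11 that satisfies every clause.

v1 = T, v2 = T, v3 = F, v4 = F, v5 = T, v6 = F, v7 = F, v8 = F, v9 = F, v10 = F, v11 = F

v8 occurs only negated in the remaining clauses — set v8 = False.
Branch on v1: take v1 = True.
  then v5 is forced to True.
Set v2 = True and propagate.
  then v10 is forced to False.
  then v9 is forced to False.
The remaining clauses are satisfied by v3 = False, v4 = False, v6 = False, v7 = False, v11 = False.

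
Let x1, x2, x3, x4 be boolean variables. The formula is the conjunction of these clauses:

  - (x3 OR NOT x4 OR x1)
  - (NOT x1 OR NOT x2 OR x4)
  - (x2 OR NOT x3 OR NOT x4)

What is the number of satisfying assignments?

10

Split on x4, then x1.
  x4=T, x1=T: remaining (x2,x3) ∈ {(F,F); (T,F); (T,T)} — 3.
  x4=T, x1=F: remaining (x2,x3) ∈ {(T,T)} — 1.
  x4=F, x1=T: remaining (x2,x3) ∈ {(F,F); (F,T)} — 2.
  x4=F, x1=F: remaining (x2,x3) ∈ {(F,F); (F,T); (T,F); (T,T)} — 4.
Total: 3 + 1 + 2 + 4 = 10.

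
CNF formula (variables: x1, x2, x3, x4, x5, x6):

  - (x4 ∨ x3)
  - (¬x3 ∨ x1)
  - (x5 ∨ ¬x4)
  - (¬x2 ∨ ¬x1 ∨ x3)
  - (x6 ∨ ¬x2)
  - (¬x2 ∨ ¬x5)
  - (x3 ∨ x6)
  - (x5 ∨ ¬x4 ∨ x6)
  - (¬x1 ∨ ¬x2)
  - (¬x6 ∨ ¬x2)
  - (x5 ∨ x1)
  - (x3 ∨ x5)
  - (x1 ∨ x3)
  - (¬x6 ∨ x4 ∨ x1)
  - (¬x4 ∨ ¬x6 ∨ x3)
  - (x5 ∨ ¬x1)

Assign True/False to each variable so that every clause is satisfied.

Pure literal: x2 appears only negated; assign x2 = False.
Branch on x1: take x1 = True.
  then x5 is forced to True.
Branch on x3: take x3 = True.
x4, x6 are now unconstrained; take x4 = True, x6 = True.
Check each clause:
  1. (x3 ∨ x4) — x3 is true.
  2. (x1 ∨ ¬x3) — x1 is true.
  3. (x5 ∨ ¬x4) — x5 is true.
  4. (¬x1 ∨ x3 ∨ ¬x2) — x3 is true.
  5. (¬x2 ∨ x6) — ¬x2 is true.
  6. (¬x5 ∨ ¬x2) — ¬x2 is true.
  7. (x3 ∨ x6) — x3 is true.
  8. (x6 ∨ ¬x4 ∨ x5) — x5 is true.
  9. (¬x1 ∨ ¬x2) — ¬x2 is true.
  10. (¬x2 ∨ ¬x6) — ¬x2 is true.
  11. (x5 ∨ x1) — x1 is true.
  12. (x3 ∨ x5) — x3 is true.
  13. (x1 ∨ x3) — x1 is true.
  14. (¬x6 ∨ x4 ∨ x1) — x1 is true.
  15. (x3 ∨ ¬x6 ∨ ¬x4) — x3 is true.
  16. (¬x1 ∨ x5) — x5 is true.

x1=True, x2=False, x3=True, x4=True, x5=True, x6=True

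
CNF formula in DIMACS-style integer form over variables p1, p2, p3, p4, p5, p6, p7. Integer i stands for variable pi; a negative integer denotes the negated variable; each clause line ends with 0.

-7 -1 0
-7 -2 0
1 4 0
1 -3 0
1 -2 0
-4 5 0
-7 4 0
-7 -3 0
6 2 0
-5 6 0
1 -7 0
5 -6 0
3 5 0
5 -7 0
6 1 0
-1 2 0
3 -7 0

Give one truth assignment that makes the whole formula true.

p1=T, p2=T, p3=T, p4=F, p5=F, p6=F, p7=F

p7 occurs only negated in the remaining clauses — set p7 = False.
Set p1 = True and propagate.
  then p2 is forced to True.
Set p3 = True and propagate.
The remaining clauses are satisfied by p4 = False, p5 = False, p6 = False.
Every clause has at least one true literal under this assignment.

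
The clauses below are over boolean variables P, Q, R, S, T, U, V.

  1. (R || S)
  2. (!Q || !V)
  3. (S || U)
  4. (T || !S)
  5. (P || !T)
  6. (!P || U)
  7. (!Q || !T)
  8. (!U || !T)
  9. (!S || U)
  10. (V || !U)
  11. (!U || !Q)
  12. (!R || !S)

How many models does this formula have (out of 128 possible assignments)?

Satisfying assignments:
  P=F Q=F R=T S=F T=F U=T V=T
  P=T Q=F R=T S=F T=F U=T V=T
Count: 2.

2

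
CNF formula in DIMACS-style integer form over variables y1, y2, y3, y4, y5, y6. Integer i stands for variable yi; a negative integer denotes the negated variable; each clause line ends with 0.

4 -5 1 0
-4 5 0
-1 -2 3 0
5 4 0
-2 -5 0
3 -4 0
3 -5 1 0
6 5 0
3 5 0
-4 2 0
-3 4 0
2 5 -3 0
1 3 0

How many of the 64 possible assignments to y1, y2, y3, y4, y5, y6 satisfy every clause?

2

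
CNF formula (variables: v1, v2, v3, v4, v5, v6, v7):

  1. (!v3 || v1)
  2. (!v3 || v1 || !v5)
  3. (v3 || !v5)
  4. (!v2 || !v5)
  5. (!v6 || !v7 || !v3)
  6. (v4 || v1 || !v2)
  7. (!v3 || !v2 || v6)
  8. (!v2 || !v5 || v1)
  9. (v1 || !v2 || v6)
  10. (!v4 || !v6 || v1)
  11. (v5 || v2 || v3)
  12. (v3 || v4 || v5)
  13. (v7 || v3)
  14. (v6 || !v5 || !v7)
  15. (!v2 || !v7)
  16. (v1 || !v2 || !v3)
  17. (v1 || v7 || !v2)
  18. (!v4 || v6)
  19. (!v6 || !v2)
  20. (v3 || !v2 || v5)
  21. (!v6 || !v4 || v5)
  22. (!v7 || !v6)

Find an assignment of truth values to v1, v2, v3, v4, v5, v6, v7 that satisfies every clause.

v1=True, v2=False, v3=True, v4=False, v5=False, v6=True, v7=False

v1 occurs only positively in the remaining clauses — set v1 = True.
Branch on v2: take v2 = False.
Branch on v3: take v3 = True.
The remaining clauses are satisfied by v4 = False, v5 = False, v6 = True, v7 = False.
Every clause has at least one true literal under this assignment.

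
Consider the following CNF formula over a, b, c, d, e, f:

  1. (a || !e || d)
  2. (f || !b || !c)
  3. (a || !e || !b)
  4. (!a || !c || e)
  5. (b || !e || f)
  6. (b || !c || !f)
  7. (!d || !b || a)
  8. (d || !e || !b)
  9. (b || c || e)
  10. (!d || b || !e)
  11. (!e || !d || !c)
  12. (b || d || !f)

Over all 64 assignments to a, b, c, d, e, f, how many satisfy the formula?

Case analysis on b and e:
  b=1, e=1: remaining (a,c,d,f) ∈ {(1,0,1,0); (1,0,1,1)} — 2.
  b=1, e=0: 7 of the 16 assignments to (a,c,d,f) work.
  b=0, e=1: a clause becomes empty — 0.
  b=0, e=0: remaining (a,c,d,f) ∈ {(0,1,0,0); (0,1,1,0)} — 2.
Total: 2 + 7 + 0 + 2 = 11.

11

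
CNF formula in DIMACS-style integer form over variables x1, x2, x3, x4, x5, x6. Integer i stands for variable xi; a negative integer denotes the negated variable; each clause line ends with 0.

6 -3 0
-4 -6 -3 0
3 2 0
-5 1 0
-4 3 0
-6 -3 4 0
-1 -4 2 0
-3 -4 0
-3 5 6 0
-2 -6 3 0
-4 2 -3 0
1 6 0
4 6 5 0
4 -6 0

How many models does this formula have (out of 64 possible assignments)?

1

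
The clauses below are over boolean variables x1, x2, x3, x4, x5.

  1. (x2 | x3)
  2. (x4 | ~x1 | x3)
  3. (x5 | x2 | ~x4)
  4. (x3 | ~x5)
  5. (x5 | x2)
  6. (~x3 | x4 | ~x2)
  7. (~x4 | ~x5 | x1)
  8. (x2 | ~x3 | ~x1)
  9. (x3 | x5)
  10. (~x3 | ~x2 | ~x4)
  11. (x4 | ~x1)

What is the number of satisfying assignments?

Satisfying assignments:
  x1=F x2=F x3=T x4=F x5=T
Count: 1.

1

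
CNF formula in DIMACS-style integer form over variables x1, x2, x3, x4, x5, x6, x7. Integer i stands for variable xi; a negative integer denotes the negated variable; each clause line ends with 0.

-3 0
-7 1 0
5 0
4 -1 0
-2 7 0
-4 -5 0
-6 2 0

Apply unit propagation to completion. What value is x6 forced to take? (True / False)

False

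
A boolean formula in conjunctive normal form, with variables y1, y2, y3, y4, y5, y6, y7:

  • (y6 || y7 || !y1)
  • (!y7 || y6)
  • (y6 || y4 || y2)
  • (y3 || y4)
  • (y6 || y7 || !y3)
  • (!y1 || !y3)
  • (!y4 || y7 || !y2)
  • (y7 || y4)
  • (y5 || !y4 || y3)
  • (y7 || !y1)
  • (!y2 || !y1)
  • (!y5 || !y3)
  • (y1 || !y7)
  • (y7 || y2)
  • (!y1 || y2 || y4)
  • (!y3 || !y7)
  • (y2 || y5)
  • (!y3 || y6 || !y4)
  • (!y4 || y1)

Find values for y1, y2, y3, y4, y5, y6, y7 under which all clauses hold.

y1=True, y2=False, y3=False, y4=True, y5=True, y6=True, y7=True

Check each clause:
  1. (!y1 || y6 || y7) — y6 is true.
  2. (y6 || !y7) — y6 is true.
  3. (y6 || y4 || y2) — y4 is true.
  4. (y4 || y3) — y4 is true.
  5. (!y3 || y7 || y6) — !y3 is true.
  6. (!y3 || !y1) — !y3 is true.
  7. (!y2 || y7 || !y4) — !y2 is true.
  8. (y4 || y7) — y4 is true.
  9. (!y4 || y5 || y3) — y5 is true.
  10. (y7 || !y1) — y7 is true.
  11. (!y2 || !y1) — !y2 is true.
  12. (!y3 || !y5) — !y3 is true.
  13. (!y7 || y1) — y1 is true.
  14. (y7 || y2) — y7 is true.
  15. (y2 || y4 || !y1) — y4 is true.
  16. (!y3 || !y7) — !y3 is true.
  17. (y5 || y2) — y5 is true.
  18. (!y4 || y6 || !y3) — !y3 is true.
  19. (y1 || !y4) — y1 is true.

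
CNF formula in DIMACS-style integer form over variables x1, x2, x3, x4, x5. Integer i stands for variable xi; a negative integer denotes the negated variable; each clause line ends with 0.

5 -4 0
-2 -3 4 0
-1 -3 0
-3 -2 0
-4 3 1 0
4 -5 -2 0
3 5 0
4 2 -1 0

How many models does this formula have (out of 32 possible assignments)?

6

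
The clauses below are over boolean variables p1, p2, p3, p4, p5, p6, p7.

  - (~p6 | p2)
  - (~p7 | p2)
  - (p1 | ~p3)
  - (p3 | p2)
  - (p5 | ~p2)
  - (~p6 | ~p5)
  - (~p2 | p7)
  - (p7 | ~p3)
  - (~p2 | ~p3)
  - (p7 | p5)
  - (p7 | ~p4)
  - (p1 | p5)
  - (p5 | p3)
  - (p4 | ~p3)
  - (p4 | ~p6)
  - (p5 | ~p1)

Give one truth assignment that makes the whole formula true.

p1 = False, p2 = True, p3 = False, p4 = False, p5 = True, p6 = False, p7 = True

p6 occurs only negated in the remaining clauses — set p6 = False.
Try p1 = False.
  then p3 is forced to False.
  then p2 is forced to True.
  then p5 is forced to True.
  then p7 is forced to True.
p4 is now unconstrained; take p4 = False.
Check each clause:
  1. (p2 | ~p6) — p2 is true.
  2. (p2 | ~p7) — p2 is true.
  3. (p1 | ~p3) — ~p3 is true.
  4. (p2 | p3) — p2 is true.
  5. (p5 | ~p2) — p5 is true.
  6. (~p5 | ~p6) — ~p6 is true.
  7. (p7 | ~p2) — p7 is true.
  8. (p7 | ~p3) — ~p3 is true.
  9. (~p2 | ~p3) — ~p3 is true.
  10. (p7 | p5) — p5 is true.
  11. (p7 | ~p4) — ~p4 is true.
  12. (p1 | p5) — p5 is true.
  13. (p5 | p3) — p5 is true.
  14. (~p3 | p4) — ~p3 is true.
  15. (p4 | ~p6) — ~p6 is true.
  16. (~p1 | p5) — p5 is true.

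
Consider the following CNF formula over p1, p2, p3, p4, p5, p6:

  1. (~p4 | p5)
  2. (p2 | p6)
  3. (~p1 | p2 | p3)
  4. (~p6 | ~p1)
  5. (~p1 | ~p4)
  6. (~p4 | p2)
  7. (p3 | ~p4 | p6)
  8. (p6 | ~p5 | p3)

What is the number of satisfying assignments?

17

Case analysis on p4 and p6:
  p4=1, p6=1: remaining (p1,p2,p3,p5) ∈ {(0,1,0,1); (0,1,1,1)} — 2.
  p4=1, p6=0: remaining (p1,p2,p3,p5) ∈ {(0,1,1,1)} — 1.
  p4=0, p6=1: forces p1=0; p2, p3, p5 free → 2^3 = 8.
  p4=0, p6=0: p1 free; 3 ways for (p2,p3,p5) × 2^1 = 6.
Total: 2 + 1 + 8 + 6 = 17.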